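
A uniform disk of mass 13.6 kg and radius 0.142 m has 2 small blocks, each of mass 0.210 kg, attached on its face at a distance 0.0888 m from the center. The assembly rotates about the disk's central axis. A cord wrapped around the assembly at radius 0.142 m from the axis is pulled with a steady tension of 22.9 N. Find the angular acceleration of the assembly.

α ≈ 23.2 rad/s²

I_disk = ½MR² = ½(13.6)(0.142)² = 0.1371 kg·m².
I_blocks = 2·m·r² = 2(0.210)(0.0888)² = 0.003312 kg·m².
Total I = 0.1404 kg·m².
τ = F r = (22.9)(0.142) = 3.252 N·m.
α = τ/I = 3.252/0.1404 = 23.16 rad/s².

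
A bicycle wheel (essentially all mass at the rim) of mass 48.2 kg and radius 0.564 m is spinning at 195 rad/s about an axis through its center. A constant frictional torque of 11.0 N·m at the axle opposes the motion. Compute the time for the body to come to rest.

I = MR² = (48.2)(0.564)² = 15.33 kg·m².
The net torque has magnitude 11.0 N·m, opposing ω.
|α| = τ/I = 11.00/15.33 = 0.7174 rad/s² (deceleration).
0 = ω₀ − |α|t ⇒ t = ω₀/|α| = 195/0.7174 = 271.8 s.

t ≈ 272 s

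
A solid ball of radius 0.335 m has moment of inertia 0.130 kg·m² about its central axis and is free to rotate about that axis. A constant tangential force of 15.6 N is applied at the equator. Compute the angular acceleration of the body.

α ≈ 40.2 rad/s²

τ = F R = (15.6)(0.335) = 5.226 N·m.
Newton's second law for rotation, τ = Iα, gives α = τ/I = 5.226/0.1300 = 40.20 rad/s².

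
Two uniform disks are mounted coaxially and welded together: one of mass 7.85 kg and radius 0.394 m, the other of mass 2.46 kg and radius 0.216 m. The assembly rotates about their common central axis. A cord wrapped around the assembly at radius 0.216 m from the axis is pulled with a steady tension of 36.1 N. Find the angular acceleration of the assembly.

α ≈ 11.7 rad/s²

I = ½M₁R₁² + ½M₂R₂² = ½(7.85)(0.394)² + ½(2.46)(0.216)² = 0.6667 kg·m².
τ = F r = (36.1)(0.216) = 7.798 N·m.
α = τ/I = 7.798/0.6667 = 11.70 rad/s².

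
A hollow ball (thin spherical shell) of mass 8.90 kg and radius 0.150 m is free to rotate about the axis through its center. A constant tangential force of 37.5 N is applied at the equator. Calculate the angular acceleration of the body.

I = (2/3)MR² = (2/3)(8.90)(0.150)² = 0.1335 kg·m².
τ = F R = (37.5)(0.150) = 5.625 N·m.
From τ = Iα: α = 5.625/0.1335 = 42.13 rad/s².

α ≈ 42.1 rad/s²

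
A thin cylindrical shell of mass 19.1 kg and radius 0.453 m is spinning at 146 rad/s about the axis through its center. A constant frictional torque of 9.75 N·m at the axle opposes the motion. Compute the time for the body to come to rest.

t ≈ 58.7 s

I = MR² = (19.1)(0.453)² = 3.919 kg·m².
The net torque has magnitude 9.75 N·m, opposing ω.
|α| = τ/I = 9.750/3.919 = 2.488 rad/s² (deceleration).
0 = ω₀ − |α|t ⇒ t = ω₀/|α| = 146/2.488 = 58.69 s.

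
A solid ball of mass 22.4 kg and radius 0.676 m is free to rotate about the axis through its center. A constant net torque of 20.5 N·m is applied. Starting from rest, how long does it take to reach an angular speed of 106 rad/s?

t ≈ 21.2 s

I = (2/5)MR² = (2/5)(22.4)(0.676)² = 4.095 kg·m².
α = τ/I = 20.5/4.095 = 5.007 rad/s².
ω = αt ⇒ t = ω/α = 106/5.007 = 21.17 s.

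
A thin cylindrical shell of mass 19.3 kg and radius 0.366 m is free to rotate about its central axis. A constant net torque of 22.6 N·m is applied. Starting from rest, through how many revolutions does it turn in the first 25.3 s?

I = MR² = (19.3)(0.366)² = 2.585 kg·m².
α = τ/I = 22.6/2.585 = 8.742 rad/s².
θ = ½αt² = ½(8.742)(25.3)² = 2798 rad.
Revolutions = θ/(2π) = 445.3.

≈ 445 revolutions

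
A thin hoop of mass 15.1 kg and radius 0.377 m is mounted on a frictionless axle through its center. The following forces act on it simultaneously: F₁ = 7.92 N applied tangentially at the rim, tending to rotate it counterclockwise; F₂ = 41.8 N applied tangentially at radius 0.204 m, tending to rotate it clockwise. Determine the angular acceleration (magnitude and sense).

α ≈ 2.58 rad/s², clockwise

I = MR² = (15.1)(0.377)² = 2.146 kg·m².
Taking counterclockwise as positive: τ₁ = +(7.92)(0.377) = +2.986 N·m; τ₂ = −(41.8)(0.204) = −8.527 N·m.
Net torque τ = -5.541 N·m.
α = τ/I = -5.541/2.146 = -2.582 rad/s².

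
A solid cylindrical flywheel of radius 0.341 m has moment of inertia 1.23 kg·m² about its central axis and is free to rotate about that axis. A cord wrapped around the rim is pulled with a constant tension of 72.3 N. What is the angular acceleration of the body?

α ≈ 20.0 rad/s²

τ = F R = (72.3)(0.341) = 24.65 N·m.
From τ = Iα: α = 24.65/1.230 = 20.04 rad/s².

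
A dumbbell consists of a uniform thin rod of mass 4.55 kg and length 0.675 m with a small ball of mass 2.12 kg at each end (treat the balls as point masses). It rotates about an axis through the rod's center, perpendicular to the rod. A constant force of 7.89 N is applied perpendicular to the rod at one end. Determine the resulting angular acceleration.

α ≈ 4.06 rad/s²

I_rod = (1/12)ML² = (1/12)(4.55)(0.675)² = 0.1728 kg·m².
I_balls = 2·m·(L/2)² = 2(2.12)(0.3375)² = 0.4830 kg·m².
Total I = 0.6557 kg·m².
τ = F·(L/2) = (7.89)(0.338) = 2.663 N·m.
α = τ/I = 2.663/0.6557 = 4.061 rad/s².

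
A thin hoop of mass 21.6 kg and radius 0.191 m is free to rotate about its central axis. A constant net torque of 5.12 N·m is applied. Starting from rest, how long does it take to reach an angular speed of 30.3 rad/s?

t ≈ 4.66 s

I = MR² = (21.6)(0.191)² = 0.7880 kg·m².
α = τ/I = 5.12/0.7880 = 6.498 rad/s².
ω = αt ⇒ t = ω/α = 30.3/6.498 = 4.663 s.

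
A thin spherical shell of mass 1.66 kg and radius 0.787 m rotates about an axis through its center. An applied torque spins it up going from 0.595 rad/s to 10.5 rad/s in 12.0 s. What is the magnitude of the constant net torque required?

τ ≈ 0.566 N·m

I = (2/3)MR² = (2/3)(1.66)(0.787)² = 0.6854 kg·m².
α = Δω/Δt = (10.5 − 0.595)/12.0 = 0.8254 rad/s².
τ = Iα = (0.6854)(0.8254) = 0.5658 N·m.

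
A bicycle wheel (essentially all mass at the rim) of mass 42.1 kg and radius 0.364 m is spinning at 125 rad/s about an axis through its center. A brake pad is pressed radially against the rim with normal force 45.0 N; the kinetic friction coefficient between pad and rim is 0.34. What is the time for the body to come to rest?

I = MR² = (42.1)(0.364)² = 5.578 kg·m².
Friction force f = μN = (0.34)(45.0) = 15.30 N at the rim; torque magnitude τ = fR = 5.569 N·m, opposing ω.
|α| = τ/I = 5.569/5.578 = 0.9984 rad/s² (deceleration).
0 = ω₀ − |α|t ⇒ t = ω₀/|α| = 125/0.9984 = 125.2 s.

t ≈ 125 s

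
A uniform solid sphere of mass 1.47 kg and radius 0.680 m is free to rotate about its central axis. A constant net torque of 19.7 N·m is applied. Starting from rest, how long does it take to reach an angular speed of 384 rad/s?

t ≈ 5.30 s

I = (2/5)MR² = (2/5)(1.47)(0.680)² = 0.2719 kg·m².
α = τ/I = 19.7/0.2719 = 72.46 rad/s².
ω = αt ⇒ t = ω/α = 384/72.46 = 5.300 s.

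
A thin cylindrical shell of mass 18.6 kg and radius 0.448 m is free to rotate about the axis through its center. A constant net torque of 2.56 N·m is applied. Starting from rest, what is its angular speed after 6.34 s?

I = MR² = (18.6)(0.448)² = 3.733 kg·m².
α = τ/I = 2.56/3.733 = 0.6858 rad/s².
ω = ω₀ + αt = 0 + (0.6858)(6.34) = 4.348 rad/s.

ω ≈ 4.35 rad/s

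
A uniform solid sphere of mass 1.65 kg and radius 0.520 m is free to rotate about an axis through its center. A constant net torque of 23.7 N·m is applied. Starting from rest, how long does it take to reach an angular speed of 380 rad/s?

I = (2/5)MR² = (2/5)(1.65)(0.520)² = 0.1785 kg·m².
α = τ/I = 23.7/0.1785 = 132.8 rad/s².
ω = αt ⇒ t = ω/α = 380/132.8 = 2.861 s.

t ≈ 2.86 s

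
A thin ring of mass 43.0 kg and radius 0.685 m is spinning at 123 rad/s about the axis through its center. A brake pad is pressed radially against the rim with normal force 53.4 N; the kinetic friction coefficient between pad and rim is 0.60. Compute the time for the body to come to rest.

t ≈ 113 s

I = MR² = (43.0)(0.685)² = 20.18 kg·m².
Friction force f = μN = (0.60)(53.4) = 32.04 N at the rim; torque magnitude τ = fR = 21.95 N·m, opposing ω.
|α| = τ/I = 21.95/20.18 = 1.088 rad/s² (deceleration).
0 = ω₀ − |α|t ⇒ t = ω₀/|α| = 123/1.088 = 113.1 s.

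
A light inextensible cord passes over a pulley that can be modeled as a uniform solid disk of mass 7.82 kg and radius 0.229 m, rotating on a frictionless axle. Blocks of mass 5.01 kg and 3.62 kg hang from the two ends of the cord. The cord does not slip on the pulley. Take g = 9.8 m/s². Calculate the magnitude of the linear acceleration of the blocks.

a ≈ 1.09 m/s²

I = ½MR² = (1/2)(7.82)(0.229)² = 0.2050 kg·m².
Heavier block: m₁g − T₁ = m₁a. Lighter block: T₂ − m₂g = m₂a.
Pulley: (T₁ − T₂)R = Iα = I(a/R), so T₁ − T₂ = (I/R²)a = (1/2)M_p a = 3.910·a.
Adding the three: (m₁ − m₂)g = (m₁ + m₂ + 3.910)a, so a = (5.01 − 3.62)(9.8)/(5.01 + 3.62 + 3.910) = 1.086 m/s².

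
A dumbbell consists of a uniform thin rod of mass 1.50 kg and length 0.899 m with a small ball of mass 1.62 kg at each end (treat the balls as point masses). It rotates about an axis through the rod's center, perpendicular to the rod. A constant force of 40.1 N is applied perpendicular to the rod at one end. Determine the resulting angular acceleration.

I_rod = (1/12)ML² = (1/12)(1.50)(0.899)² = 0.1010 kg·m².
I_balls = 2·m·(L/2)² = 2(1.62)(0.4495)² = 0.6546 kg·m².
Total I = 0.7557 kg·m².
τ = F·(L/2) = (40.1)(0.450) = 18.02 N·m.
α = τ/I = 18.02/0.7557 = 23.85 rad/s².

α ≈ 23.9 rad/s²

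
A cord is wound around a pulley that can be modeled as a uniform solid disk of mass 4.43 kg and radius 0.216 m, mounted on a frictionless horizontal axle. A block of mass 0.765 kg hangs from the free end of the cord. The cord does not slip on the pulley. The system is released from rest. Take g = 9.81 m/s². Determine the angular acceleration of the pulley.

I = ½MR² = (1/2)(4.43)(0.216)² = 0.1033 kg·m².
Block: mg − T = ma. Pulley: TR = Iα. No-slip: a = αR, so T = (I/R²)a = 2.215·a.
Then mg = (m + 2.215)a, so a = (0.765)(9.81)/(0.765 + 2.215) = 2.518 m/s².
α = a/R = 2.518/0.216 = 11.66 rad/s².

α ≈ 11.7 rad/s²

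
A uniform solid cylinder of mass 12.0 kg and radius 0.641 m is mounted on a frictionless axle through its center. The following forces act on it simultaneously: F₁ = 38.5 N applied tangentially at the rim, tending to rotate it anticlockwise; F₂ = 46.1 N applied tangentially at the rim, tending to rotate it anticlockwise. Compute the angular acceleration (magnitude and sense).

α ≈ 22.0 rad/s², anticlockwise

I = ½MR² = (1/2)(12.0)(0.641)² = 2.465 kg·m².
Taking anticlockwise as positive: τ₁ = +(38.5)(0.641) = +24.68 N·m; τ₂ = +(46.1)(0.641) = +29.55 N·m.
Net torque τ = 54.23 N·m.
α = τ/I = 54.23/2.465 = 22.00 rad/s².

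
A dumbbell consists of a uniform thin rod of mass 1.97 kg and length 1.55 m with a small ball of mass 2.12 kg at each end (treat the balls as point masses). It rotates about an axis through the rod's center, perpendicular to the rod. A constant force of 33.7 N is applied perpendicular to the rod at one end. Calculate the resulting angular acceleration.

α ≈ 8.88 rad/s²

I_rod = (1/12)ML² = (1/12)(1.97)(1.55)² = 0.3944 kg·m².
I_balls = 2·m·(L/2)² = 2(2.12)(0.7750)² = 2.547 kg·m².
Total I = 2.941 kg·m².
τ = F·(L/2) = (33.7)(0.775) = 26.12 N·m.
α = τ/I = 26.12/2.941 = 8.880 rad/s².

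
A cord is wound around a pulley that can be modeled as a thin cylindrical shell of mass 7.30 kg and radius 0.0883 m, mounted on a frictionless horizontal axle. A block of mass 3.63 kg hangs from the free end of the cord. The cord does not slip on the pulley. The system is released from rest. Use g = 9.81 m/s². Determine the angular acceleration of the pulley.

α ≈ 36.9 rad/s²

I = MR² = (7.30)(0.0883)² = 0.05692 kg·m².
Block: mg − T = ma. Pulley: TR = Iα. No-slip: a = αR, so T = (I/R²)a = 7.300·a.
Then mg = (m + 7.300)a, so a = (3.63)(9.81)/(3.63 + 7.300) = 3.258 m/s².
α = a/R = 3.258/0.0883 = 36.90 rad/s².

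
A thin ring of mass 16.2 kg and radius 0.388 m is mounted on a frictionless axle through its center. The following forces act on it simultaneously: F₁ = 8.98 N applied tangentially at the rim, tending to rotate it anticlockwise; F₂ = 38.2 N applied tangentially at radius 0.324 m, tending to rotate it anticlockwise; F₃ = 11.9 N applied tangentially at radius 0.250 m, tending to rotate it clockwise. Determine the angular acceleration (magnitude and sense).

I = MR² = (16.2)(0.388)² = 2.439 kg·m².
Taking anticlockwise as positive: τ₁ = +(8.98)(0.388) = +3.484 N·m; τ₂ = +(38.2)(0.324) = +12.38 N·m; τ₃ = −(11.9)(0.250) = −2.975 N·m.
Net torque τ = 12.89 N·m.
α = τ/I = 12.89/2.439 = 5.284 rad/s².

α ≈ 5.28 rad/s², anticlockwise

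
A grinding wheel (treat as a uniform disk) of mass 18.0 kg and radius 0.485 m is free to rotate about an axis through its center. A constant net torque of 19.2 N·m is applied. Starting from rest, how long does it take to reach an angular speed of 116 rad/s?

I = ½MR² = (1/2)(18.0)(0.485)² = 2.117 kg·m².
α = τ/I = 19.2/2.117 = 9.069 rad/s².
ω = αt ⇒ t = ω/α = 116/9.069 = 12.79 s.

t ≈ 12.8 s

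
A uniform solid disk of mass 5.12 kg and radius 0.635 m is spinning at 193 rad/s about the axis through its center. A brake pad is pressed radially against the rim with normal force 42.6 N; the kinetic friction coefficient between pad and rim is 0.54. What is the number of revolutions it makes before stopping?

I = ½MR² = (1/2)(5.12)(0.635)² = 1.032 kg·m².
Friction force f = μN = (0.54)(42.6) = 23.00 N at the rim; torque magnitude τ = fR = 14.61 N·m, opposing ω.
|α| = τ/I = 14.61/1.032 = 14.15 rad/s² (deceleration).
ω² = ω₀² − 2|α|θ with ω = 0 ⇒ θ = ω₀²/(2|α|) = 1316 rad = 209.5 rev.

≈ 209 revolutions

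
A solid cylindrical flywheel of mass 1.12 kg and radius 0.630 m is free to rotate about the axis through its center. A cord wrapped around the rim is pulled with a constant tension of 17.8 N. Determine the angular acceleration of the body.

α ≈ 50.5 rad/s²

I = ½MR² = (1/2)(1.12)(0.630)² = 0.2223 kg·m².
τ = F R = (17.8)(0.630) = 11.21 N·m.
From τ = Iα: α = 11.21/0.2223 = 50.45 rad/s².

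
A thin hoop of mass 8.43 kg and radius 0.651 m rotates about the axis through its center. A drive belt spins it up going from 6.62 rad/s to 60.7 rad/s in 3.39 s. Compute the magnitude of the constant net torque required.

I = MR² = (8.43)(0.651)² = 3.573 kg·m².
α = Δω/Δt = (60.7 − 6.62)/3.39 = 15.95 rad/s².
τ = Iα = (3.573)(15.95) = 56.99 N·m.

τ ≈ 57.0 N·m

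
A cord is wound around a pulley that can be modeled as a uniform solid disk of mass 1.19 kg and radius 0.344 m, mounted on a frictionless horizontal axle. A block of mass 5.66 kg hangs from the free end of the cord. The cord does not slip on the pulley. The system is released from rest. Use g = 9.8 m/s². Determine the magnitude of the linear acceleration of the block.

I = ½MR² = (1/2)(1.19)(0.344)² = 0.07041 kg·m².
Block: mg − T = ma. Pulley: TR = Iα. No-slip: a = αR, so T = (I/R²)a = 0.5950·a.
Then mg = (m + 0.5950)a, so a = (5.66)(9.8)/(5.66 + 0.5950) = 8.868 m/s².

a ≈ 8.87 m/s²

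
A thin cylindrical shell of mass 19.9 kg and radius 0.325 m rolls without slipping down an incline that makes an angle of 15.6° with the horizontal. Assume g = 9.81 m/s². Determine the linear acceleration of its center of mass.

a ≈ 1.32 m/s²

Translation along the incline: Mg sinθ − f = Ma.
Rotation about the center: fR = Iα with I = MR². No-slip gives a = αR, so f = (I/R²)a = M a.
Substituting: Mg sinθ = (1 + 1.000)Ma, so a = g sinθ/(1 + 1.000) = (9.81) sin 15.6° / 2.000 = 1.319 m/s².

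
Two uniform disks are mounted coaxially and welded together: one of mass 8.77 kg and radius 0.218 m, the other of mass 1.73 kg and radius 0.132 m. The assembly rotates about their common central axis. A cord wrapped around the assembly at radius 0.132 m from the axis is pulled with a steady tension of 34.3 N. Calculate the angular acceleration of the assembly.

I = ½M₁R₁² + ½M₂R₂² = ½(8.77)(0.218)² + ½(1.73)(0.132)² = 0.2235 kg·m².
τ = F r = (34.3)(0.132) = 4.528 N·m.
α = τ/I = 4.528/0.2235 = 20.26 rad/s².

α ≈ 20.3 rad/s²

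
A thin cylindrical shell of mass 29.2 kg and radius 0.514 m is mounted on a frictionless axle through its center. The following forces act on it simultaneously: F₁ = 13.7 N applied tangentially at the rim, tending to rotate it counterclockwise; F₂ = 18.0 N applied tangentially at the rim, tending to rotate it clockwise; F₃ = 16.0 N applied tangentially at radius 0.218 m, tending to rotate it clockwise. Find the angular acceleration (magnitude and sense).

I = MR² = (29.2)(0.514)² = 7.715 kg·m².
Taking counterclockwise as positive: τ₁ = +(13.7)(0.514) = +7.042 N·m; τ₂ = −(18.0)(0.514) = −9.252 N·m; τ₃ = −(16.0)(0.218) = −3.488 N·m.
Net torque τ = -5.698 N·m.
α = τ/I = -5.698/7.715 = -0.7386 rad/s².

α ≈ 0.739 rad/s², clockwise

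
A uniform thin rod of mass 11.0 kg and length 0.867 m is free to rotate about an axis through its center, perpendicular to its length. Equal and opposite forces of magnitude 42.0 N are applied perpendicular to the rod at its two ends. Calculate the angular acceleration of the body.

I = (1/12)ML² = (1/12)(11.0)(0.867)² = 0.6890 kg·m².
The couple gives τ = F·(L/2) + F·(L/2) = F L = (42.0)(0.867) = 36.41 N·m.
Newton's second law for rotation, τ = Iα, gives α = τ/I = 36.41/0.6890 = 52.85 rad/s².

α ≈ 52.8 rad/s²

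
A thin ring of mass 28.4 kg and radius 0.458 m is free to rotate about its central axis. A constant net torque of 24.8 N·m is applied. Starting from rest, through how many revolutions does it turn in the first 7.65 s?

I = MR² = (28.4)(0.458)² = 5.957 kg·m².
α = τ/I = 24.8/5.957 = 4.163 rad/s².
θ = ½αt² = ½(4.163)(7.65)² = 121.8 rad.
Revolutions = θ/(2π) = 19.39.

≈ 19.4 revolutions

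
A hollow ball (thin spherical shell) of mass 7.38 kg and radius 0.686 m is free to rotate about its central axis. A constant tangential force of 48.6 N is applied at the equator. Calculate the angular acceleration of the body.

α ≈ 14.4 rad/s²

I = (2/3)MR² = (2/3)(7.38)(0.686)² = 2.315 kg·m².
τ = F R = (48.6)(0.686) = 33.34 N·m.
Newton's second law for rotation, τ = Iα, gives α = τ/I = 33.34/2.315 = 14.40 rad/s².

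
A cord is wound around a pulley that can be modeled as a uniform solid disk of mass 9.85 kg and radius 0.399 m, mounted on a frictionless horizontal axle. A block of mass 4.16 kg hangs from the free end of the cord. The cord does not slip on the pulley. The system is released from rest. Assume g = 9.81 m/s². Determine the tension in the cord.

I = ½MR² = (1/2)(9.85)(0.399)² = 0.7841 kg·m².
Block: mg − T = ma. Pulley: TR = Iα. No-slip: a = αR, so T = (I/R²)a = 4.925·a.
Then mg = (m + 4.925)a, so a = (4.16)(9.81)/(4.16 + 4.925) = 4.492 m/s².
T = 4.925·a = 22.12 N.

T ≈ 22.1 N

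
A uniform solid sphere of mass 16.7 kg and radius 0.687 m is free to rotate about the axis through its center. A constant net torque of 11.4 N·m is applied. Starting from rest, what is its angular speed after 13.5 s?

ω ≈ 48.8 rad/s

I = (2/5)MR² = (2/5)(16.7)(0.687)² = 3.153 kg·m².
α = τ/I = 11.4/3.153 = 3.616 rad/s².
ω = ω₀ + αt = 0 + (3.616)(13.5) = 48.81 rad/s.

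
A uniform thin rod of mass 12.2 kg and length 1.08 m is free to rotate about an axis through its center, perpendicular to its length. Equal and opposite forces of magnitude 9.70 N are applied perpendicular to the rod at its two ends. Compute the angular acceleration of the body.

I = (1/12)ML² = (1/12)(12.2)(1.08)² = 1.186 kg·m².
The couple gives τ = F·(L/2) + F·(L/2) = F L = (9.70)(1.08) = 10.48 N·m.
Newton's second law for rotation, τ = Iα, gives α = τ/I = 10.48/1.186 = 8.834 rad/s².

α ≈ 8.83 rad/s²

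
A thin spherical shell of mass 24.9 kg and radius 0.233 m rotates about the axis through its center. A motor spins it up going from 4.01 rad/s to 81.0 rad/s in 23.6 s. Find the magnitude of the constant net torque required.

τ ≈ 2.94 N·m

I = (2/3)MR² = (2/3)(24.9)(0.233)² = 0.9012 kg·m².
α = Δω/Δt = (81.0 − 4.01)/23.6 = 3.262 rad/s².
τ = Iα = (0.9012)(3.262) = 2.940 N·m.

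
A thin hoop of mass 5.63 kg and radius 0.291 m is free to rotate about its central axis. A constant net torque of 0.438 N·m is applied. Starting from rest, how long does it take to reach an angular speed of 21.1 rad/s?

t ≈ 23.0 s

I = MR² = (5.63)(0.291)² = 0.4768 kg·m².
α = τ/I = 0.438/0.4768 = 0.9187 rad/s².
ω = αt ⇒ t = ω/α = 21.1/0.9187 = 22.97 s.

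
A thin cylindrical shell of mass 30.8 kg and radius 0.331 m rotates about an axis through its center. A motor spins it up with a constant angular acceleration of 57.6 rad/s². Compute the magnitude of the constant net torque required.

τ ≈ 194 N·m

I = MR² = (30.8)(0.331)² = 3.374 kg·m².
τ = Iα = (3.374)(57.60) = 194.4 N·m.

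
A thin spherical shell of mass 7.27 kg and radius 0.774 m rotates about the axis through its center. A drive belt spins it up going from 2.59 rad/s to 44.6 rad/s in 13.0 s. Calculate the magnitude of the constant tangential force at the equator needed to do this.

I = (2/3)MR² = (2/3)(7.27)(0.774)² = 2.904 kg·m².
α = Δω/Δt = (44.6 − 2.59)/13.0 = 3.232 rad/s².
The required torque is τ = Iα = (2.904)(3.232) = 9.383 N·m.
A tangential force at the equator gives τ = FR, so F = τ/R = 9.383/0.774 = 12.12 N.

F ≈ 12.1 N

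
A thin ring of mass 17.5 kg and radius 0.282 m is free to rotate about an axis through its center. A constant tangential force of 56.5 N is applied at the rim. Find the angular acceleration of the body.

α ≈ 11.4 rad/s²

I = MR² = (17.5)(0.282)² = 1.392 kg·m².
τ = F R = (56.5)(0.282) = 15.93 N·m.
Newton's second law for rotation, τ = Iα, gives α = τ/I = 15.93/1.392 = 11.45 rad/s².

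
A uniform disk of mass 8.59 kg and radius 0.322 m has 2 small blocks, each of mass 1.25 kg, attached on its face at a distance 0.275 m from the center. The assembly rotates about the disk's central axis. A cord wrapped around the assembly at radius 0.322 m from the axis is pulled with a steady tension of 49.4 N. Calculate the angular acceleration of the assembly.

α ≈ 25.1 rad/s²

I_disk = ½MR² = ½(8.59)(0.322)² = 0.4453 kg·m².
I_blocks = 2·m·r² = 2(1.25)(0.275)² = 0.1891 kg·m².
Total I = 0.6344 kg·m².
τ = F r = (49.4)(0.322) = 15.91 N·m.
α = τ/I = 15.91/0.6344 = 25.07 rad/s².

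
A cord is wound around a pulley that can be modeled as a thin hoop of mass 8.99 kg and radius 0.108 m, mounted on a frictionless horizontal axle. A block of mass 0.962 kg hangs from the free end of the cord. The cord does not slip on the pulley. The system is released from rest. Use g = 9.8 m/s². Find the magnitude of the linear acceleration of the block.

a ≈ 0.947 m/s²

I = MR² = (8.99)(0.108)² = 0.1049 kg·m².
Block: mg − T = ma. Pulley: TR = Iα. No-slip: a = αR, so T = (I/R²)a = 8.990·a.
Then mg = (m + 8.990)a, so a = (0.962)(9.8)/(0.962 + 8.990) = 0.9473 m/s².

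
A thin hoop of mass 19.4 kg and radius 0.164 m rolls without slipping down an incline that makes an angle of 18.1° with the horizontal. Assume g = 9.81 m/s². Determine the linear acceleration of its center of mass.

a ≈ 1.52 m/s²

Translation along the incline: Mg sinθ − f = Ma.
Rotation about the center: fR = Iα with I = MR². No-slip gives a = αR, so f = (I/R²)a = M a.
Substituting: Mg sinθ = (1 + 1.000)Ma, so a = g sinθ/(1 + 1.000) = (9.81) sin 18.1° / 2.000 = 1.524 m/s².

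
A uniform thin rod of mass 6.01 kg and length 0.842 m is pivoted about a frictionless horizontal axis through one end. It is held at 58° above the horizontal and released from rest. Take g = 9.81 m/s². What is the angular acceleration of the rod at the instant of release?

α ≈ 9.26 rad/s²

About the pivot, I = (1/3)ML² = (1/3)(6.01)(0.842)² = 1.420 kg·m².
The weight acts at the center, a distance L/2 = 0.4210 m from the pivot; τ = Mg(L/2) cos 58° = 13.15 N·m.
α = τ/I = 13.15/1.420 = 9.261 rad/s².
(Equivalently α = (3g/(2L)) cos 58° = 9.261 rad/s².)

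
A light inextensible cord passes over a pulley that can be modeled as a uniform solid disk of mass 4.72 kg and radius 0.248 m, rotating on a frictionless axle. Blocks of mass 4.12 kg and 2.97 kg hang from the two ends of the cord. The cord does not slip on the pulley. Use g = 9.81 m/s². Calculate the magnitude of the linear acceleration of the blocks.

a ≈ 1.19 m/s²

I = ½MR² = (1/2)(4.72)(0.248)² = 0.1451 kg·m².
Heavier block: m₁g − T₁ = m₁a. Lighter block: T₂ − m₂g = m₂a.
Pulley: (T₁ − T₂)R = Iα = I(a/R), so T₁ − T₂ = (I/R²)a = (1/2)M_p a = 2.360·a.
Adding the three: (m₁ − m₂)g = (m₁ + m₂ + 2.360)a, so a = (4.12 − 2.97)(9.81)/(4.12 + 2.97 + 2.360) = 1.194 m/s².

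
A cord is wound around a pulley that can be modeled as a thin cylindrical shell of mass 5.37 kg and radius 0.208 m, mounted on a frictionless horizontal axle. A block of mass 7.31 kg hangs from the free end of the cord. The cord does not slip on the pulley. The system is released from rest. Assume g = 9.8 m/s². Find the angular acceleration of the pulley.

I = MR² = (5.37)(0.208)² = 0.2323 kg·m².
Block: mg − T = ma. Pulley: TR = Iα. No-slip: a = αR, so T = (I/R²)a = 5.370·a.
Then mg = (m + 5.370)a, so a = (7.31)(9.8)/(7.31 + 5.370) = 5.650 m/s².
α = a/R = 5.650/0.208 = 27.16 rad/s².

α ≈ 27.2 rad/s²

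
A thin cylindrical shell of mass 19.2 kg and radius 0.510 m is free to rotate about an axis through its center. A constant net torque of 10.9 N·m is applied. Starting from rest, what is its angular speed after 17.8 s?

I = MR² = (19.2)(0.510)² = 4.994 kg·m².
α = τ/I = 10.9/4.994 = 2.183 rad/s².
ω = ω₀ + αt = 0 + (2.183)(17.8) = 38.85 rad/s.

ω ≈ 38.9 rad/s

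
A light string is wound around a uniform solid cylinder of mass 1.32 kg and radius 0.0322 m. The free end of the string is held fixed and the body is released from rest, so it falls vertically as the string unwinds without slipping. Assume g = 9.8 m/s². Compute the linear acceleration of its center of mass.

Translation: Mg − T = Ma. Rotation about the center: TR = Iα with I = ½MR².
With a = αR: T = (I/R²)a = (1/2)M a, so Mg = (1 + 0.5000)Ma.
a = g/(1 + 0.5000) = 9.8/1.500 = 6.533 m/s².

a ≈ 6.53 m/s²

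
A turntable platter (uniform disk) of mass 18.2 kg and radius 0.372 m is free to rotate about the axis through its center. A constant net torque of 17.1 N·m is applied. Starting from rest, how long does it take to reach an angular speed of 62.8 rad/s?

I = ½MR² = (1/2)(18.2)(0.372)² = 1.259 kg·m².
α = τ/I = 17.1/1.259 = 13.58 rad/s².
ω = αt ⇒ t = ω/α = 62.8/13.58 = 4.625 s.

t ≈ 4.62 s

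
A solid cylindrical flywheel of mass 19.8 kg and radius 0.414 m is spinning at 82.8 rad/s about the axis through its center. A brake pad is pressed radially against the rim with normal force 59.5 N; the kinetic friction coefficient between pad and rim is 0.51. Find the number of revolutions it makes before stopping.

≈ 73.7 revolutions

I = ½MR² = (1/2)(19.8)(0.414)² = 1.697 kg·m².
Friction force f = μN = (0.51)(59.5) = 30.34 N at the rim; torque magnitude τ = fR = 12.56 N·m, opposing ω.
|α| = τ/I = 12.56/1.697 = 7.404 rad/s² (deceleration).
ω² = ω₀² − 2|α|θ with ω = 0 ⇒ θ = ω₀²/(2|α|) = 463.0 rad = 73.69 rev.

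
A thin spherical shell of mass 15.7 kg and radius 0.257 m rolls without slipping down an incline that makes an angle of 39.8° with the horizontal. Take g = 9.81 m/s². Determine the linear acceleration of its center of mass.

a ≈ 3.77 m/s²

Translation along the incline: Mg sinθ − f = Ma.
Rotation about the center: fR = Iα with I = (2/3)MR². No-slip gives a = αR, so f = (I/R²)a = (2/3)M a.
Substituting: Mg sinθ = (1 + 0.6667)Ma, so a = g sinθ/(1 + 0.6667) = (9.81) sin 39.8° / 1.667 = 3.768 m/s².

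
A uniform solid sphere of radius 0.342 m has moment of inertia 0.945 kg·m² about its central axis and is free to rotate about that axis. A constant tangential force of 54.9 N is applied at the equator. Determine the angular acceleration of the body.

α ≈ 19.9 rad/s²

τ = F R = (54.9)(0.342) = 18.78 N·m.
Newton's second law for rotation, τ = Iα, gives α = τ/I = 18.78/0.9450 = 19.87 rad/s².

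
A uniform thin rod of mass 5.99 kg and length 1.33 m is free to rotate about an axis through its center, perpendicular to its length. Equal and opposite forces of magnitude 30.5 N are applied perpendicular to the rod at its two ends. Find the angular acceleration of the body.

α ≈ 45.9 rad/s²

I = (1/12)ML² = (1/12)(5.99)(1.33)² = 0.8830 kg·m².
The couple gives τ = F·(L/2) + F·(L/2) = F L = (30.5)(1.33) = 40.57 N·m.
Newton's second law for rotation, τ = Iα, gives α = τ/I = 40.57/0.8830 = 45.94 rad/s².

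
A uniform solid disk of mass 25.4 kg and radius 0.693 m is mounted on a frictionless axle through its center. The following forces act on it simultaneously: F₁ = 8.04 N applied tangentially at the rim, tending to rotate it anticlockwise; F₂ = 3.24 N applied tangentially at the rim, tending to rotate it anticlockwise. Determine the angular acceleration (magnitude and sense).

I = ½MR² = (1/2)(25.4)(0.693)² = 6.099 kg·m².
Taking anticlockwise as positive: τ₁ = +(8.04)(0.693) = +5.572 N·m; τ₂ = +(3.24)(0.693) = +2.245 N·m.
Net torque τ = 7.817 N·m.
α = τ/I = 7.817/6.099 = 1.282 rad/s².

α ≈ 1.28 rad/s², anticlockwise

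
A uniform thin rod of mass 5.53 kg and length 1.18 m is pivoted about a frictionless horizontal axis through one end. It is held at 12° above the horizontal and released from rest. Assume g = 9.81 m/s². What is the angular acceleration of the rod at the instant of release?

α ≈ 12.2 rad/s²

About the pivot, I = (1/3)ML² = (1/3)(5.53)(1.18)² = 2.567 kg·m².
The weight acts at the center, a distance L/2 = 0.5900 m from the pivot; τ = Mg(L/2) cos 12° = 31.31 N·m.
α = τ/I = 31.31/2.567 = 12.20 rad/s².
(Equivalently α = (3g/(2L)) cos 12° = 12.20 rad/s².)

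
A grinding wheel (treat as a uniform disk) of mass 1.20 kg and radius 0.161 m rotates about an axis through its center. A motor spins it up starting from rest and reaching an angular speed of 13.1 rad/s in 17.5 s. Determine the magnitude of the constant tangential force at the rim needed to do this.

I = ½MR² = (1/2)(1.20)(0.161)² = 0.01555 kg·m².
α = Δω/Δt = (13.1 − 0)/17.5 = 0.7486 rad/s².
The required torque is τ = Iα = (0.01555)(0.7486) = 0.01164 N·m.
A tangential force at the rim gives τ = FR, so F = τ/R = 0.01164/0.161 = 0.07231 N.

F ≈ 0.0723 N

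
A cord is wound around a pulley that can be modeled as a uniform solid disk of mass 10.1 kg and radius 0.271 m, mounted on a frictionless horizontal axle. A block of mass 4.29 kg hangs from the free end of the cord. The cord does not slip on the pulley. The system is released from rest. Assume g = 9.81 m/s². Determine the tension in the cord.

I = ½MR² = (1/2)(10.1)(0.271)² = 0.3709 kg·m².
Block: mg − T = ma. Pulley: TR = Iα. No-slip: a = αR, so T = (I/R²)a = 5.050·a.
Then mg = (m + 5.050)a, so a = (4.29)(9.81)/(4.29 + 5.050) = 4.506 m/s².
T = 5.050·a = 22.75 N.

T ≈ 22.8 N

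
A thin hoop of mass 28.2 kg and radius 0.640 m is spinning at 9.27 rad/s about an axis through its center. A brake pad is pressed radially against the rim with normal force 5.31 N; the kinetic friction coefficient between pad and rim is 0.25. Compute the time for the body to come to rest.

t ≈ 126 s

I = MR² = (28.2)(0.640)² = 11.55 kg·m².
Friction force f = μN = (0.25)(5.31) = 1.327 N at the rim; torque magnitude τ = fR = 0.8496 N·m, opposing ω.
|α| = τ/I = 0.8496/11.55 = 0.07355 rad/s² (deceleration).
0 = ω₀ − |α|t ⇒ t = ω₀/|α| = 9.27/0.07355 = 126.0 s.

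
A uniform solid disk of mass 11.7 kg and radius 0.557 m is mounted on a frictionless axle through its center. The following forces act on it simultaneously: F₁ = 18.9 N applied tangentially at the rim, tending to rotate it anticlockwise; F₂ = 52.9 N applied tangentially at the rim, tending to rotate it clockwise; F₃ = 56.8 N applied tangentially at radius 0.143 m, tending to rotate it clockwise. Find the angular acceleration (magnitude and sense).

I = ½MR² = (1/2)(11.7)(0.557)² = 1.815 kg·m².
Taking anticlockwise as positive: τ₁ = +(18.9)(0.557) = +10.53 N·m; τ₂ = −(52.9)(0.557) = −29.47 N·m; τ₃ = −(56.8)(0.143) = −8.122 N·m.
Net torque τ = -27.06 N·m.
α = τ/I = -27.06/1.815 = -14.91 rad/s².

α ≈ 14.9 rad/s², clockwise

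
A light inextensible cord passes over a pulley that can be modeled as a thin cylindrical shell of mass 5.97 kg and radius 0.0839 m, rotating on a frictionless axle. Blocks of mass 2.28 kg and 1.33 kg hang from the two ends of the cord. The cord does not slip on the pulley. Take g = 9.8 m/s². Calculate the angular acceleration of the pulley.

α ≈ 11.6 rad/s²

I = MR² = (5.97)(0.0839)² = 0.04202 kg·m².
Heavier block: m₁g − T₁ = m₁a. Lighter block: T₂ − m₂g = m₂a.
Pulley: (T₁ − T₂)R = Iα = I(a/R), so T₁ − T₂ = (I/R²)a = 1·M_p a = 5.970·a.
Adding the three: (m₁ − m₂)g = (m₁ + m₂ + 5.970)a, so a = (2.28 − 1.33)(9.8)/(2.28 + 1.33 + 5.970) = 0.9718 m/s².
α = a/R = 0.9718/0.0839 = 11.58 rad/s².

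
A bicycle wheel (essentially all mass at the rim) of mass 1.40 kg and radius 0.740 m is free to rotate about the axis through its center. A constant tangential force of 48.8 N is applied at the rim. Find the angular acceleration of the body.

I = MR² = (1.40)(0.740)² = 0.7666 kg·m².
τ = F R = (48.8)(0.740) = 36.11 N·m.
From τ = Iα: α = 36.11/0.7666 = 47.10 rad/s².

α ≈ 47.1 rad/s²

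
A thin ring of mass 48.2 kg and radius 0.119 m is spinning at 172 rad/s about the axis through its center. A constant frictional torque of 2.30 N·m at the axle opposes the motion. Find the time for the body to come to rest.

t ≈ 51.0 s

I = MR² = (48.2)(0.119)² = 0.6826 kg·m².
The net torque has magnitude 2.30 N·m, opposing ω.
|α| = τ/I = 2.300/0.6826 = 3.370 rad/s² (deceleration).
0 = ω₀ − |α|t ⇒ t = ω₀/|α| = 172/3.370 = 51.04 s.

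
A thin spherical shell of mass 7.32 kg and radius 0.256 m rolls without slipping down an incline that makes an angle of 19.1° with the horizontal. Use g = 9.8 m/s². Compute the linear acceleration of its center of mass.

Translation along the incline: Mg sinθ − f = Ma.
Rotation about the center: fR = Iα with I = (2/3)MR². No-slip gives a = αR, so f = (I/R²)a = (2/3)M a.
Substituting: Mg sinθ = (1 + 0.6667)Ma, so a = g sinθ/(1 + 0.6667) = (9.8) sin 19.1° / 1.667 = 1.924 m/s².

a ≈ 1.92 m/s²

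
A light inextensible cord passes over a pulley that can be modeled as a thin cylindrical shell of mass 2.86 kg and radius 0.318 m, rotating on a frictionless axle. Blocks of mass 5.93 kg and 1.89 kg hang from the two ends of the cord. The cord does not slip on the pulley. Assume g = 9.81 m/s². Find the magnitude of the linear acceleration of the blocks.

a ≈ 3.71 m/s²

I = MR² = (2.86)(0.318)² = 0.2892 kg·m².
Heavier block: m₁g − T₁ = m₁a. Lighter block: T₂ − m₂g = m₂a.
Pulley: (T₁ − T₂)R = Iα = I(a/R), so T₁ − T₂ = (I/R²)a = 1·M_p a = 2.860·a.
Adding the three: (m₁ − m₂)g = (m₁ + m₂ + 2.860)a, so a = (5.93 − 1.89)(9.81)/(5.93 + 1.89 + 2.860) = 3.711 m/s².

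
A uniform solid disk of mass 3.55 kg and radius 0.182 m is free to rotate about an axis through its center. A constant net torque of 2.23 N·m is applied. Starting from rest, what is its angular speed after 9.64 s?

ω ≈ 366 rad/s

I = ½MR² = (1/2)(3.55)(0.182)² = 0.05880 kg·m².
α = τ/I = 2.23/0.05880 = 37.93 rad/s².
ω = ω₀ + αt = 0 + (37.93)(9.64) = 365.6 rad/s.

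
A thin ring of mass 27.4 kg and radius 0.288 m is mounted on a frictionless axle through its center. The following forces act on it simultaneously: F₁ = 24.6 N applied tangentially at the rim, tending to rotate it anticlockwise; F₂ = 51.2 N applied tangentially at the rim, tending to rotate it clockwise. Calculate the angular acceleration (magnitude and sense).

I = MR² = (27.4)(0.288)² = 2.273 kg·m².
Taking anticlockwise as positive: τ₁ = +(24.6)(0.288) = +7.085 N·m; τ₂ = −(51.2)(0.288) = −14.75 N·m.
Net torque τ = -7.661 N·m.
α = τ/I = -7.661/2.273 = -3.371 rad/s².

α ≈ 3.37 rad/s², clockwise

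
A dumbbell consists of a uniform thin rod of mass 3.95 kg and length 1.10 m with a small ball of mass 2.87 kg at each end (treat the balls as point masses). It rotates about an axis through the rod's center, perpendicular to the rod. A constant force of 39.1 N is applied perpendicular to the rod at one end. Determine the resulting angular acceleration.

α ≈ 10.1 rad/s²

I_rod = (1/12)ML² = (1/12)(3.95)(1.10)² = 0.3983 kg·m².
I_balls = 2·m·(L/2)² = 2(2.87)(0.5500)² = 1.736 kg·m².
Total I = 2.135 kg·m².
τ = F·(L/2) = (39.1)(0.550) = 21.51 N·m.
α = τ/I = 21.51/2.135 = 10.07 rad/s².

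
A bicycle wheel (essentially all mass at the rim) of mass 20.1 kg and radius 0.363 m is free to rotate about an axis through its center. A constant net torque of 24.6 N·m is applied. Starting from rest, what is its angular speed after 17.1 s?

I = MR² = (20.1)(0.363)² = 2.649 kg·m².
α = τ/I = 24.6/2.649 = 9.288 rad/s².
ω = ω₀ + αt = 0 + (9.288)(17.1) = 158.8 rad/s.

ω ≈ 159 rad/s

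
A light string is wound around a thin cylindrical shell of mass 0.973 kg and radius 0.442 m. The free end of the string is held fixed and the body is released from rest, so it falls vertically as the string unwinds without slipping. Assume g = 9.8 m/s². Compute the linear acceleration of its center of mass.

Translation: Mg − T = Ma. Rotation about the center: TR = Iα with I = MR².
With a = αR: T = (I/R²)a = M a, so Mg = (1 + 1.000)Ma.
a = g/(1 + 1.000) = 9.8/2.000 = 4.900 m/s².

a ≈ 4.90 m/s²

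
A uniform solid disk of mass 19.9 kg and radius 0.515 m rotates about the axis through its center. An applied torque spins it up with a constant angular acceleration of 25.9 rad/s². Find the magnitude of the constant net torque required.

I = ½MR² = (1/2)(19.9)(0.515)² = 2.639 kg·m².
τ = Iα = (2.639)(25.90) = 68.35 N·m.

τ ≈ 68.3 N·m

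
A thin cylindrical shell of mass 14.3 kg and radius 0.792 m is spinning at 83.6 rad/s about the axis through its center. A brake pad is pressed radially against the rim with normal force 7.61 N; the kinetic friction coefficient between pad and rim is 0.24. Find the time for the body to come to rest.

I = MR² = (14.3)(0.792)² = 8.970 kg·m².
Friction force f = μN = (0.24)(7.61) = 1.826 N at the rim; torque magnitude τ = fR = 1.447 N·m, opposing ω.
|α| = τ/I = 1.447/8.970 = 0.1613 rad/s² (deceleration).
0 = ω₀ − |α|t ⇒ t = ω₀/|α| = 83.6/0.1613 = 518.4 s.

t ≈ 518 s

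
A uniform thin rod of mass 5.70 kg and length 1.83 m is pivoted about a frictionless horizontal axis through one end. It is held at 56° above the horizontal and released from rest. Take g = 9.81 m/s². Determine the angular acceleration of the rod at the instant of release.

α ≈ 4.50 rad/s²

About the pivot, I = (1/3)ML² = (1/3)(5.70)(1.83)² = 6.363 kg·m².
The weight acts at the center, a distance L/2 = 0.9150 m from the pivot; τ = Mg(L/2) cos 56° = 28.61 N·m.
α = τ/I = 28.61/6.363 = 4.496 rad/s².
(Equivalently α = (3g/(2L)) cos 56° = 4.496 rad/s².)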